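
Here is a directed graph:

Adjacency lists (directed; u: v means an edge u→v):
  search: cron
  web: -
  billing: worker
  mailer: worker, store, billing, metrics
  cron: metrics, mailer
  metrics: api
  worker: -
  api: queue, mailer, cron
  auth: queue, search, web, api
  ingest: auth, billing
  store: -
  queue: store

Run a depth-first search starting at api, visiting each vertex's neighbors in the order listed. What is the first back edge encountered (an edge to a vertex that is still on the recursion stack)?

metrics→api

DFS from api (visiting each vertex's neighbors in the order listed); mark gray on enter, black on exit:
api gray
  queue gray
    store gray
    store black
  queue black
  mailer gray
    worker gray
    worker black
    mailer→store: store black — skip
    billing gray
      billing→worker: worker black — skip
    billing black
    metrics gray
      metrics→api: api is gray → back edge
First back edge: metrics → api.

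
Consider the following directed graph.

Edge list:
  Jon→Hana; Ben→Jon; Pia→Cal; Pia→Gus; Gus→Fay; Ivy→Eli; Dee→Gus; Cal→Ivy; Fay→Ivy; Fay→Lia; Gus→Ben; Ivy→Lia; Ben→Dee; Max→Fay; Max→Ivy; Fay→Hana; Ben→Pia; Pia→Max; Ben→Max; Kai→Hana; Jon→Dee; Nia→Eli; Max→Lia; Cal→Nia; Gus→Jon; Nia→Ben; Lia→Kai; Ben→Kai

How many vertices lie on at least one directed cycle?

A vertex is on a directed cycle iff it belongs to a strongly connected component of size ≥ 2 (or has a self-loop).
The vertices on cycles are {Ben, Cal, Dee, Gus, Jon, Nia, Pia} — 7 in total.

7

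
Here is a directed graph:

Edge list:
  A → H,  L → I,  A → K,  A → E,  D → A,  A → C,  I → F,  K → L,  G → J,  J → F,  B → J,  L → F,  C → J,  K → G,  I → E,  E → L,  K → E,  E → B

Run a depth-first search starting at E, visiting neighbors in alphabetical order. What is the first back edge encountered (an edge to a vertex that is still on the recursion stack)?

DFS from E (visiting neighbors in alphabetical order); mark gray on enter, black on exit:
E gray
  B gray
    J gray
      F gray
      F black
    J black
  B black
  L gray
    L→F: F black — skip
    I gray
      I→E: E is gray → back edge
First back edge: I → E.

I->E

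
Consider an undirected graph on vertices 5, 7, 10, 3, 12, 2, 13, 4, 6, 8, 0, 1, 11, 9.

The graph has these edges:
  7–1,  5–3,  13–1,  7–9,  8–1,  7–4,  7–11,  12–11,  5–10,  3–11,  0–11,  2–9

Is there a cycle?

No

DFS, tracking each vertex's parent; an edge to a visited non-parent vertex closes a cycle.
Start from 13:
visit 13 (parent –)
  visit 1 (parent 13)
    visit 7 (parent 1)
      visit 11 (parent 7)
        11–7: parent, skip
        visit 0 (parent 11)
          0–11: parent, skip
        visit 3 (parent 11)
          visit 5 (parent 3)
            visit 10 (parent 5)
              10–5: parent, skip
            5–3: parent, skip
          3–11: parent, skip
        visit 12 (parent 11)
          12–11: parent, skip
      visit 4 (parent 7)
        4–7: parent, skip
      visit 9 (parent 7)
        9–7: parent, skip
        visit 2 (parent 9)
          2–9: parent, skip
      7–1: parent, skip
    visit 8 (parent 1)
      8–1: parent, skip
    1–13: parent, skip
visit 6 (parent –)
No non-parent visited neighbor found — the graph is a forest.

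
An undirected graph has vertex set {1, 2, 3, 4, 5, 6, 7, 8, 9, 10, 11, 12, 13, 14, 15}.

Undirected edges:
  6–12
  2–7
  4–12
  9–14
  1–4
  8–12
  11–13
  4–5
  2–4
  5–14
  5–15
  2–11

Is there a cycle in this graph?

DFS, tracking each vertex's parent; an edge to a visited non-parent vertex closes a cycle.
Start from 1:
visit 1 (parent –)
  visit 4 (parent 1)
    visit 12 (parent 4)
      visit 8 (parent 12)
        8–12: parent, skip
      12–4: parent, skip
      visit 6 (parent 12)
        6–12: parent, skip
    visit 2 (parent 4)
      visit 7 (parent 2)
        7–2: parent, skip
      visit 11 (parent 2)
        visit 13 (parent 11)
          13–11: parent, skip
        11–2: parent, skip
      2–4: parent, skip
    4–1: parent, skip
    visit 5 (parent 4)
      5–4: parent, skip
      visit 15 (parent 5)
        15–5: parent, skip
      visit 14 (parent 5)
        visit 9 (parent 14)
          9–14: parent, skip
        14–5: parent, skip
visit 3 (parent –)
visit 10 (parent –)
No non-parent visited neighbor found — the graph is a forest.

No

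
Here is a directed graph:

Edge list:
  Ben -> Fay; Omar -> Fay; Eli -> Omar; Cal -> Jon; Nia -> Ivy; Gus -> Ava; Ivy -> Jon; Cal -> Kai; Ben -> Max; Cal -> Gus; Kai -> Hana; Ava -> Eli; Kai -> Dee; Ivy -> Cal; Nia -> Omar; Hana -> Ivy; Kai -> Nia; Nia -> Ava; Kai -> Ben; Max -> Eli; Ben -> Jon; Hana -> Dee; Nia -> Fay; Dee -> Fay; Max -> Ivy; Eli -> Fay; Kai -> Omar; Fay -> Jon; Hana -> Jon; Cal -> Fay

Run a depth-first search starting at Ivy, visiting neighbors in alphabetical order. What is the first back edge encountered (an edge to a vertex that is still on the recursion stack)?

Max→Ivy

DFS from Ivy (visiting neighbors in alphabetical order); mark gray on enter, black on exit:
Ivy gray
  Cal gray
    Fay gray
      Jon gray
      Jon black
    Fay black
    Gus gray
      Ava gray
        Eli gray
          Eli→Fay: Fay black — skip
          Omar gray
            Omar→Fay: Fay black — skip
          Omar black
        Eli black
      Ava black
    Gus black
    Cal→Jon: Jon black — skip
    Kai gray
      Ben gray
        Ben→Fay: Fay black — skip
        Ben→Jon: Jon black — skip
        Max gray
          Max→Eli: Eli black — skip
          Max→Ivy: Ivy is gray → back edge
First back edge: Max → Ivy.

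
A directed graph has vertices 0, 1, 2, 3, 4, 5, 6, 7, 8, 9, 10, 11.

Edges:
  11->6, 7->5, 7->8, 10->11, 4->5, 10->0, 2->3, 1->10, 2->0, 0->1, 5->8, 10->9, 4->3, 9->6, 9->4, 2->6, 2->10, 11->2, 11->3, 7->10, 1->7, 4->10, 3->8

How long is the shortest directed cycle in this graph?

3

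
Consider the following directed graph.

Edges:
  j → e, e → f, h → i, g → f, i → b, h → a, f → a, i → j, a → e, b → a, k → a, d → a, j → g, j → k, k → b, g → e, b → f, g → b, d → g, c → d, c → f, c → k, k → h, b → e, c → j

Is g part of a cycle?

No

g lies on a cycle iff there is a path from g back to itself.
Exploring from g, it never reaches itself; equivalently, its strongly connected component is a singleton.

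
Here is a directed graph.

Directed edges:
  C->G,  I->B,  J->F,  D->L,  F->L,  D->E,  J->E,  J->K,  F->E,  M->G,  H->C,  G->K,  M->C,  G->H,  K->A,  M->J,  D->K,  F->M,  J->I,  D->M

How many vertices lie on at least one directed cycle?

6

A vertex is on a directed cycle iff it belongs to a strongly connected component of size ≥ 2 (or has a self-loop).
The vertices on cycles are {C, F, G, H, J, M} — 6 in total.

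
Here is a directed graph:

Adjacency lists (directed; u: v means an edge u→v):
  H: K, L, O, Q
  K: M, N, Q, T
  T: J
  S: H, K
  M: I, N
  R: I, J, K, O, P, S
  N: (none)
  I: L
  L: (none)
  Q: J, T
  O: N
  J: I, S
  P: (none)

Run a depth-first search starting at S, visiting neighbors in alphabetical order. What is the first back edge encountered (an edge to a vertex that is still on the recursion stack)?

J->S

DFS from S (visiting neighbors in alphabetical order); mark gray on enter, black on exit:
S gray
  H gray
    K gray
      M gray
        I gray
          L gray
          L black
        I black
        N gray
        N black
      M black
      K→N: N black — skip
      Q gray
        J gray
          J→I: I black — skip
          J→S: S is gray → back edge
First back edge: J → S.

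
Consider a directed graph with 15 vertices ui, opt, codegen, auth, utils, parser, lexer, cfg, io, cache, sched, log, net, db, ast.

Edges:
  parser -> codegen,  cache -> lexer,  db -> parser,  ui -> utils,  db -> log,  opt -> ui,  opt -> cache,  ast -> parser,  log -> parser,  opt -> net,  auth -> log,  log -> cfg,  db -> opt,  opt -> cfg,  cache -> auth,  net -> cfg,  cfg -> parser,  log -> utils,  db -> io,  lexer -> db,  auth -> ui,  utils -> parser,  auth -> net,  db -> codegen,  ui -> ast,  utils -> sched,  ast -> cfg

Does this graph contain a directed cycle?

DFS with white/gray/black marking, starting from utils:
utils gray
  sched gray
  sched black
  parser gray
    codegen gray
    codegen black
  parser black
utils black
ui gray
  ui→utils: utils black — skip
  ast gray
    ast→parser: parser black — skip
    cfg gray
      cfg→parser: parser black — skip
    cfg black
  ast black
ui black
opt gray
  opt→ui: ui black — skip
  opt→cfg: cfg black — skip
  cache gray
    auth gray
      auth→ui: ui black — skip
      net gray
        net→cfg: cfg black — skip
      net black
      log gray
        log→parser: parser black — skip
        log→cfg: cfg black — skip
        log→utils: utils black — skip
      log black
    auth black
    lexer gray
      db gray
        db→parser: parser black — skip
        db→opt: opt is gray → back edge
Back edge found, so a cycle exists: opt → cache → lexer → db → opt.

Yes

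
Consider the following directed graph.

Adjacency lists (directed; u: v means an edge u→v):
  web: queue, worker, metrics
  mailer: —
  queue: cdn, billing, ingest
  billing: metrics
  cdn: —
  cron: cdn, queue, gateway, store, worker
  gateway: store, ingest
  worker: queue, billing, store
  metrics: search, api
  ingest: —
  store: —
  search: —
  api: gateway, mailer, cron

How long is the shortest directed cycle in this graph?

5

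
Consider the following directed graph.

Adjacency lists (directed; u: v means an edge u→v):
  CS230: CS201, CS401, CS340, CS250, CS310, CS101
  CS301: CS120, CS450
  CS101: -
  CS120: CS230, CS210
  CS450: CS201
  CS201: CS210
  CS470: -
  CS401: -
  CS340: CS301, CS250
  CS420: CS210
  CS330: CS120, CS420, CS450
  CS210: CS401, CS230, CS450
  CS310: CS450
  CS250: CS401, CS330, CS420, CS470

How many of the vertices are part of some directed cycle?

A vertex is on a directed cycle iff it belongs to a strongly connected component of size ≥ 2 (or has a self-loop).
The vertices on cycles are {CS120, CS201, CS210, CS230, CS250, CS301, CS310, CS330, CS340, CS420, CS450} — 11 in total.

11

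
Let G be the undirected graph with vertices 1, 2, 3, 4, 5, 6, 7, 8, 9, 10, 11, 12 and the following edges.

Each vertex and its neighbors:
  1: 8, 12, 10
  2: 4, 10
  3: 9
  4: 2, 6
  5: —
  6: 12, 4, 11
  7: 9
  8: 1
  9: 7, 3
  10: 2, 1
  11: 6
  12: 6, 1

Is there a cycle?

DFS, tracking each vertex's parent; an edge to a visited non-parent vertex closes a cycle.
Start from 10:
visit 10 (parent –)
  visit 2 (parent 10)
    visit 4 (parent 2)
      4–2: parent, skip
      visit 6 (parent 4)
        visit 12 (parent 6)
          12–6: parent, skip
          visit 1 (parent 12)
            visit 8 (parent 1)
              8–1: parent, skip
            1–12: parent, skip
            1–10: 10 visited and ≠ parent → cycle
Cycle: 10 – 2 – 4 – 6 – 12 – 1 – 10.

Yes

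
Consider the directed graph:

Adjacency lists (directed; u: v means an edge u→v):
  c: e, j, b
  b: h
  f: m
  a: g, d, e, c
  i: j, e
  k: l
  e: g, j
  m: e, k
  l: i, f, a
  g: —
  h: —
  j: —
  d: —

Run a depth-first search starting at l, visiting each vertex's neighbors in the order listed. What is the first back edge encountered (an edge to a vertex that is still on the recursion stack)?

k->l

DFS from l (visiting each vertex's neighbors in the order listed); mark gray on enter, black on exit:
l gray
  i gray
    j gray
    j black
    e gray
      g gray
      g black
      e→j: j black — skip
    e black
  i black
  f gray
    m gray
      m→e: e black — skip
      k gray
        k→l: l is gray → back edge
First back edge: k → l.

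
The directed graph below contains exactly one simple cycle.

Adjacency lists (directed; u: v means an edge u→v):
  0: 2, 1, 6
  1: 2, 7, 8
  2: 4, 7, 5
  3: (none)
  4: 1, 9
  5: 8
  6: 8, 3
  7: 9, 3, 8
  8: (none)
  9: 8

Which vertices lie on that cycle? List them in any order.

DFS with gray/black marking from 1:
1 gray
  2 gray
    4 gray
      4→1: 1 is gray → back edge
Back edge closes the cycle 1 → 2 → 4 → 1; its vertices are {1, 2, 4}.

1, 2, 4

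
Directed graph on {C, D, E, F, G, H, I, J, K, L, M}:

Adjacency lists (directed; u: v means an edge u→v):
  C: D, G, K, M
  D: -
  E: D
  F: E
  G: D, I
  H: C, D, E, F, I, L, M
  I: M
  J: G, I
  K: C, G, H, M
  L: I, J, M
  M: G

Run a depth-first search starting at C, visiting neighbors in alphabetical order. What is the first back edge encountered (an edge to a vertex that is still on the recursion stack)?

M→G

DFS from C (visiting neighbors in alphabetical order); mark gray on enter, black on exit:
C gray
  D gray
  D black
  G gray
    G→D: D black — skip
    I gray
      M gray
        M→G: G is gray → back edge
First back edge: M → G.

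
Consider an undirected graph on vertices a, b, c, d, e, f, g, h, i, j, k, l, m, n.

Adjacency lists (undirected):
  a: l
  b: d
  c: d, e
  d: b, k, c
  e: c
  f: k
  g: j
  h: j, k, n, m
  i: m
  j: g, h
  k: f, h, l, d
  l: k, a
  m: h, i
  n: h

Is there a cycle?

No

DFS, tracking each vertex's parent; an edge to a visited non-parent vertex closes a cycle.
Start from n:
visit n (parent –)
  visit h (parent n)
    visit j (parent h)
      visit g (parent j)
        g–j: parent, skip
      j–h: parent, skip
    visit k (parent h)
      visit f (parent k)
        f–k: parent, skip
      k–h: parent, skip
      visit l (parent k)
        l–k: parent, skip
        visit a (parent l)
          a–l: parent, skip
      visit d (parent k)
        visit b (parent d)
          b–d: parent, skip
        d–k: parent, skip
        visit c (parent d)
          c–d: parent, skip
          visit e (parent c)
            e–c: parent, skip
    h–n: parent, skip
    visit m (parent h)
      m–h: parent, skip
      visit i (parent m)
        i–m: parent, skip
No non-parent visited neighbor found — the graph is a forest.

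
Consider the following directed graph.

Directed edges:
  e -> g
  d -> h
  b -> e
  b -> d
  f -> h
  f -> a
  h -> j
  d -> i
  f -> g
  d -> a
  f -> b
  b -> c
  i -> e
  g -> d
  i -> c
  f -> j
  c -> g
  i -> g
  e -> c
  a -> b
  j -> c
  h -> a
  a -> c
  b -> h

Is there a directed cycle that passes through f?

f lies on a cycle iff there is a path from f back to itself.
Exploring from f, it never reaches itself; equivalently, its strongly connected component is a singleton.

No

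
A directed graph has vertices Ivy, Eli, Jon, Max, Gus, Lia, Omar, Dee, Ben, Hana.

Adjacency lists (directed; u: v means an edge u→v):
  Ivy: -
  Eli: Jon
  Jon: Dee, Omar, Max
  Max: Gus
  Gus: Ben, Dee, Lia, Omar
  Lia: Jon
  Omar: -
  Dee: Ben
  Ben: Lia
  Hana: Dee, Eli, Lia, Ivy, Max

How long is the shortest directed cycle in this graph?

For each vertex v, BFS finds the shortest path from v back to v.
The shortest such closed walk is Max → Gus → Lia → Jon → Max, length 4.

4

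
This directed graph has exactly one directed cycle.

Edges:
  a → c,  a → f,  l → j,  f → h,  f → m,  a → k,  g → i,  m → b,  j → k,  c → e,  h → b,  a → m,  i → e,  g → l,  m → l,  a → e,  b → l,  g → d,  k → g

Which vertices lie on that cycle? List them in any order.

g, j, k, l

DFS with gray/black marking from k:
k gray
  g gray
    d gray
    d black
    i gray
      e gray
      e black
    i black
    l gray
      j gray
        j→k: k is gray → back edge
Back edge closes the cycle k → g → l → j → k; its vertices are {g, j, k, l}.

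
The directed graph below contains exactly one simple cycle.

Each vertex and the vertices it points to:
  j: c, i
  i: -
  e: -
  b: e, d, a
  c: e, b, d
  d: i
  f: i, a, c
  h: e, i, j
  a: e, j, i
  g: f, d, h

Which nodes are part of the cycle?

a, b, c, j

DFS with gray/black marking from c:
c gray
  e gray
  e black
  b gray
    b→e: e black — skip
    d gray
      i gray
      i black
    d black
    a gray
      a→e: e black — skip
      j gray
        j→c: c is gray → back edge
Back edge closes the cycle c → b → a → j → c; its vertices are {a, b, c, j}.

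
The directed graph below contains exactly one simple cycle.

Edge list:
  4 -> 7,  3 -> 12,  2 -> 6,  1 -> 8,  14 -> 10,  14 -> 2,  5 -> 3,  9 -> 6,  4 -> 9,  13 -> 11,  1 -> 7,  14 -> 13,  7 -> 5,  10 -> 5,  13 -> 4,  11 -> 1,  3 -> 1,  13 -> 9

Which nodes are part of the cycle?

DFS with gray/black marking from 7:
7 gray
  5 gray
    3 gray
      1 gray
        8 gray
        8 black
        1→7: 7 is gray → back edge
Back edge closes the cycle 7 → 5 → 3 → 1 → 7; its vertices are {1, 3, 5, 7}.

1, 3, 5, 7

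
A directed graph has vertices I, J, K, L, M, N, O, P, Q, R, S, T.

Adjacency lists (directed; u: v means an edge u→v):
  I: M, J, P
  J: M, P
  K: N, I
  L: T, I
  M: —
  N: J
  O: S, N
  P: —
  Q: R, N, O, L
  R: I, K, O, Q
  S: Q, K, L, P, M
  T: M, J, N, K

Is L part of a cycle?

No

L lies on a cycle iff there is a path from L back to itself.
Exploring from L, it never reaches itself; equivalently, its strongly connected component is a singleton.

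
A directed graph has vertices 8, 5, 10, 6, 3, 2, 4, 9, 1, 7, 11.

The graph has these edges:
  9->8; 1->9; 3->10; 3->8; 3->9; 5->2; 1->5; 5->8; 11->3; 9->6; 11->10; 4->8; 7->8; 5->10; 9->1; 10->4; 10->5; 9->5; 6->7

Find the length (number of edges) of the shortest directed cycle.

For each vertex v, BFS finds the shortest path from v back to v.
The shortest such closed walk is 10 → 5 → 10, length 2.

2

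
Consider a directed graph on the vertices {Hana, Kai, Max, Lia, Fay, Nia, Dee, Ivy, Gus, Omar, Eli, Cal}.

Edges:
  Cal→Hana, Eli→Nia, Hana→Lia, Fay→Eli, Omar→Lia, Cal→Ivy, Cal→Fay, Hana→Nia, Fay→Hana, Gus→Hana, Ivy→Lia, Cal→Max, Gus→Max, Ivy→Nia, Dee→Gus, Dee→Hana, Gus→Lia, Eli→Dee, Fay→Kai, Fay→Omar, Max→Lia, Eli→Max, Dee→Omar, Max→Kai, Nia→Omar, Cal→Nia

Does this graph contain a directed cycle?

No

DFS with white/gray/black marking, starting from Max:
Max gray
  Kai gray
  Kai black
  Lia gray
  Lia black
Max black
Hana gray
  Nia gray
    Omar gray
      Omar→Lia: Lia black — skip
    Omar black
  Nia black
  Hana→Lia: Lia black — skip
Hana black
Fay gray
  Fay→Hana: Hana black — skip
  Fay→Kai: Kai black — skip
  Fay→Omar: Omar black — skip
  Eli gray
    Eli→Nia: Nia black — skip
    Dee gray
      Dee→Hana: Hana black — skip
      Gus gray
        Gus→Max: Max black — skip
        Gus→Hana: Hana black — skip
        Gus→Lia: Lia black — skip
      Gus black
      Dee→Omar: Omar black — skip
    Dee black
    Eli→Max: Max black — skip
  Eli black
Fay black
Ivy gray
  Ivy→Lia: Lia black — skip
  Ivy→Nia: Nia black — skip
Ivy black
Cal gray
  Cal→Nia: Nia black — skip
  Cal→Hana: Hana black — skip
  Cal→Max: Max black — skip
  Cal→Fay: Fay black — skip
  Cal→Ivy: Ivy black — skip
Cal black
Every edge goes to a white or black vertex — no back edge, so the graph is acyclic.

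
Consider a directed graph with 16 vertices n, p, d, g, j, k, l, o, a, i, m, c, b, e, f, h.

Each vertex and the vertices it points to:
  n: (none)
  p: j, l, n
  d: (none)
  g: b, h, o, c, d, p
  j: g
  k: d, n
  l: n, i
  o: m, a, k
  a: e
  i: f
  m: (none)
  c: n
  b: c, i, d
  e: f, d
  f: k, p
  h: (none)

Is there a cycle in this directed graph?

Yes

DFS with white/gray/black marking, starting from h:
h gray
h black
n gray
n black
p gray
  j gray
    g gray
      b gray
        c gray
          c→n: n black — skip
        c black
        i gray
          f gray
            k gray
              d gray
              d black
              k→n: n black — skip
            k black
            f→p: p is gray → back edge
Back edge found, so a cycle exists: p → j → g → b → i → f → p.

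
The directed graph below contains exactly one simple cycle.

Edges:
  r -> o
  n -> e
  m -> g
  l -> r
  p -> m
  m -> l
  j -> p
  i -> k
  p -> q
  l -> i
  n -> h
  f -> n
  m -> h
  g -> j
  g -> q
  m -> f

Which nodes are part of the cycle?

DFS with gray/black marking from m:
m gray
  g gray
    q gray
    q black
    j gray
      p gray
        p→m: m is gray → back edge
Back edge closes the cycle m → g → j → p → m; its vertices are {g, j, m, p}.

g, j, m, p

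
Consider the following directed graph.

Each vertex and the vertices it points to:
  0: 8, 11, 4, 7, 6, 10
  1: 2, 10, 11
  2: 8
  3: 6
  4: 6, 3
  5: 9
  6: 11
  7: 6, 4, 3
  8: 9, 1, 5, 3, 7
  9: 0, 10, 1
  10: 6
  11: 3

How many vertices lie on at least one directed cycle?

9

A vertex is on a directed cycle iff it belongs to a strongly connected component of size ≥ 2 (or has a self-loop).
The vertices on cycles are {0, 1, 2, 3, 5, 6, 8, 9, 11} — 9 in total.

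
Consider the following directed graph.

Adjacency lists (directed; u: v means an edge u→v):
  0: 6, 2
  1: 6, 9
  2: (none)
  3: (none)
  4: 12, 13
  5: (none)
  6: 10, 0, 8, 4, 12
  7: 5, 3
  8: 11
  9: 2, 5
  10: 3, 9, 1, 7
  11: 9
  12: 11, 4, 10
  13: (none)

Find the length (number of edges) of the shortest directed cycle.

2

For each vertex v, BFS finds the shortest path from v back to v.
The shortest such closed walk is 6 → 0 → 6, length 2.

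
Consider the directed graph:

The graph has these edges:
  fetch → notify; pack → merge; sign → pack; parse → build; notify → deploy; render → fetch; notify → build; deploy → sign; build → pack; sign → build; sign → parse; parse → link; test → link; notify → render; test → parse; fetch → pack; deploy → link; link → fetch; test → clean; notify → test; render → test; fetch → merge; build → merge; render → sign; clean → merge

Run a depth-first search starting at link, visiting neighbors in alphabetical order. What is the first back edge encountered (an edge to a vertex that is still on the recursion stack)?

deploy→link

DFS from link (visiting neighbors in alphabetical order); mark gray on enter, black on exit:
link gray
  fetch gray
    merge gray
    merge black
    notify gray
      build gray
        build→merge: merge black — skip
        pack gray
          pack→merge: merge black — skip
        pack black
      build black
      deploy gray
        deploy→link: link is gray → back edge
First back edge: deploy → link.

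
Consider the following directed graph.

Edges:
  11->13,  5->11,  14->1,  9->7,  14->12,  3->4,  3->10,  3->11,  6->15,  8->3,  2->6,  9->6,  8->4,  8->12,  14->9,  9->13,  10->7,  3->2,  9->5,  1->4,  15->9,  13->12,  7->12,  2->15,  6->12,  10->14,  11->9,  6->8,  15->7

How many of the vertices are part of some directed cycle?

A vertex is on a directed cycle iff it belongs to a strongly connected component of size ≥ 2 (or has a self-loop).
The vertices on cycles are {2, 3, 5, 6, 8, 9, 10, 11, 14, 15} — 10 in total.

10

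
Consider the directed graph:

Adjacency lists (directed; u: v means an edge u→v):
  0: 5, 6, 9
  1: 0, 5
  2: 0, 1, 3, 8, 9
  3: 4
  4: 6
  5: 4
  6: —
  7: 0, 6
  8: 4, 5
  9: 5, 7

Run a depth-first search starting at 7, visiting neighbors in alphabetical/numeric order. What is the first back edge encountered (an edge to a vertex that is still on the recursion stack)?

DFS from 7 (visiting neighbors in alphabetical/numeric order); mark gray on enter, black on exit:
7 gray
  0 gray
    5 gray
      4 gray
        6 gray
        6 black
      4 black
    5 black
    0→6: 6 black — skip
    9 gray
      9→5: 5 black — skip
      9→7: 7 is gray → back edge
First back edge: 9 → 7.

9->7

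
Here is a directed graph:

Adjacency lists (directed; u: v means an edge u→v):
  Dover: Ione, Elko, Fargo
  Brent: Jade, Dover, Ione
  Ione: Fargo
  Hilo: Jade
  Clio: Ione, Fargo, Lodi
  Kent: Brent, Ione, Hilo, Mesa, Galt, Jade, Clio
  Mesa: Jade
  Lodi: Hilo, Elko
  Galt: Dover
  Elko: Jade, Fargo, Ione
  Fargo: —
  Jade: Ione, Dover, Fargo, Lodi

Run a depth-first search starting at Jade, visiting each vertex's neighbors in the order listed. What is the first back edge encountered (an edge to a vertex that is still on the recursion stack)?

Elko->Jade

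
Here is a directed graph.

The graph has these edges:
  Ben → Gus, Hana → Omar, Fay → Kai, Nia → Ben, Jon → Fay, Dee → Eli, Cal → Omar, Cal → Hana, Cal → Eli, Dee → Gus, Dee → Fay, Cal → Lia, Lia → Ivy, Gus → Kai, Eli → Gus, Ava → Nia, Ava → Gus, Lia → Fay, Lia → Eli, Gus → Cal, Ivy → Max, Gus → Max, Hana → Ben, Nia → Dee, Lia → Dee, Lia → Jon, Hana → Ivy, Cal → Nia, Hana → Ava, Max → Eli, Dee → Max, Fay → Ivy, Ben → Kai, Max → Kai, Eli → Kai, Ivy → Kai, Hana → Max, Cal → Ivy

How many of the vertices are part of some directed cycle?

A vertex is on a directed cycle iff it belongs to a strongly connected component of size ≥ 2 (or has a self-loop).
The vertices on cycles are {Ava, Ben, Cal, Dee, Eli, Fay, Gus, Ivy, Jon, Lia, Max, Nia, Hana} — 13 in total.

13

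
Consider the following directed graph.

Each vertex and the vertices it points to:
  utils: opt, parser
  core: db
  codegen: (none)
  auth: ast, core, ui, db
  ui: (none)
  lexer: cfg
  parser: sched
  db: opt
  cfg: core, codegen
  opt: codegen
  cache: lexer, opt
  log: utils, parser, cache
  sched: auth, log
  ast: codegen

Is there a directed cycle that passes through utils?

utils is on a cycle iff utils can reach itself via ≥1 edge.
utils → parser → sched → log → utils — yes.

Yes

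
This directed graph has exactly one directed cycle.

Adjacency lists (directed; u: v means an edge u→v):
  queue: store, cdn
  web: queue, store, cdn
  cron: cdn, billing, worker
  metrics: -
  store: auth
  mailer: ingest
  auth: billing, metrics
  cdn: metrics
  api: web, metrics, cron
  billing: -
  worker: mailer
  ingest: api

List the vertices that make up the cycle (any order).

DFS with gray/black marking from api:
api gray
  web gray
    queue gray
      store gray
        auth gray
          billing gray
          billing black
          metrics gray
          metrics black
        auth black
      store black
      cdn gray
        cdn→metrics: metrics black — skip
      cdn black
    queue black
    web→store: store black — skip
    web→cdn: cdn black — skip
  web black
  api→metrics: metrics black — skip
  cron gray
    cron→cdn: cdn black — skip
    cron→billing: billing black — skip
    worker gray
      mailer gray
        ingest gray
          ingest→api: api is gray → back edge
Back edge closes the cycle api → cron → worker → mailer → ingest → api; its vertices are {api, cron, ingest, mailer, worker}.

api, cron, ingest, mailer, worker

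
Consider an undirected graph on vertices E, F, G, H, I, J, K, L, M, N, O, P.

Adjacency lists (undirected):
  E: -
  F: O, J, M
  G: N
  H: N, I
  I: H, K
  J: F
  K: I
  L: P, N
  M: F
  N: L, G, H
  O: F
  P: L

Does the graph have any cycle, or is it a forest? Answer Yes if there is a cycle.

DFS, tracking each vertex's parent; an edge to a visited non-parent vertex closes a cycle.
Start from G:
visit G (parent –)
  visit N (parent G)
    visit L (parent N)
      visit P (parent L)
        P–L: parent, skip
      L–N: parent, skip
    N–G: parent, skip
    visit H (parent N)
      H–N: parent, skip
      visit I (parent H)
        I–H: parent, skip
        visit K (parent I)
          K–I: parent, skip
visit E (parent –)
visit F (parent –)
  visit O (parent F)
    O–F: parent, skip
  visit J (parent F)
    J–F: parent, skip
  visit M (parent F)
    M–F: parent, skip
No non-parent visited neighbor found — the graph is a forest.

No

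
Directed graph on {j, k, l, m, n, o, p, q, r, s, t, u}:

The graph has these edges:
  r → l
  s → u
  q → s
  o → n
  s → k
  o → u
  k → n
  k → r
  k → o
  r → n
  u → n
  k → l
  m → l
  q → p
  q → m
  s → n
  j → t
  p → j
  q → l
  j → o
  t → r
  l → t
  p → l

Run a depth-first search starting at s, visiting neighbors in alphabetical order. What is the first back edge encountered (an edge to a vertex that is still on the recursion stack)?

r→l

DFS from s (visiting neighbors in alphabetical order); mark gray on enter, black on exit:
s gray
  k gray
    l gray
      t gray
        r gray
          r→l: l is gray → back edge
First back edge: r → l.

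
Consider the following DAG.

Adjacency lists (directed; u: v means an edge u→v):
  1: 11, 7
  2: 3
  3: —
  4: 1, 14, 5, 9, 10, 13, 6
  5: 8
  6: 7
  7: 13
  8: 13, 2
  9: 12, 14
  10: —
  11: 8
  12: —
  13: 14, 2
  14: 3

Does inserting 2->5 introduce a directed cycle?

Yes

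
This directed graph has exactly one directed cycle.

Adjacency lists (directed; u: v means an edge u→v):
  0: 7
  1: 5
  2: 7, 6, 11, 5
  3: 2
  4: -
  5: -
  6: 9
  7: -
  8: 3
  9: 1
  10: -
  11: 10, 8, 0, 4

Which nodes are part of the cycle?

2, 3, 8, 11

DFS with gray/black marking from 2:
2 gray
  7 gray
  7 black
  6 gray
    9 gray
      1 gray
        5 gray
        5 black
      1 black
    9 black
  6 black
  11 gray
    10 gray
    10 black
    8 gray
      3 gray
        3→2: 2 is gray → back edge
Back edge closes the cycle 2 → 11 → 8 → 3 → 2; its vertices are {2, 3, 8, 11}.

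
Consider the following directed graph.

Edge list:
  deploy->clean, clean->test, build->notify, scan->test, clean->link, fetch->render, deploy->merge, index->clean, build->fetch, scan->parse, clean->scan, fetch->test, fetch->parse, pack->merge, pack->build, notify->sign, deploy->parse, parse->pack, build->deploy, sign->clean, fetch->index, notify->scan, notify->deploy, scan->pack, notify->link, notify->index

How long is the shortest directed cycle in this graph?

4

For each vertex v, BFS finds the shortest path from v back to v.
The shortest such closed walk is build → fetch → parse → pack → build, length 4.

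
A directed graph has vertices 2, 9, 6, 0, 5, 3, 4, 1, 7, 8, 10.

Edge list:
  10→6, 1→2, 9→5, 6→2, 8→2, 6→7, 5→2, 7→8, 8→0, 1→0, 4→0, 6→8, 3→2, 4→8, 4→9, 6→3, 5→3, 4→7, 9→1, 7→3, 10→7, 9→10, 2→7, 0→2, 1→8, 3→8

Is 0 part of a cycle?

Yes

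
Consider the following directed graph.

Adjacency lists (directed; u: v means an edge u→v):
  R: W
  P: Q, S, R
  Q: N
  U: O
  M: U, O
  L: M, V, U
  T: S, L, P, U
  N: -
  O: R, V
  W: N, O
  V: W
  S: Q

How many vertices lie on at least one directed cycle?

4

A vertex is on a directed cycle iff it belongs to a strongly connected component of size ≥ 2 (or has a self-loop).
The vertices on cycles are {O, R, V, W} — 4 in total.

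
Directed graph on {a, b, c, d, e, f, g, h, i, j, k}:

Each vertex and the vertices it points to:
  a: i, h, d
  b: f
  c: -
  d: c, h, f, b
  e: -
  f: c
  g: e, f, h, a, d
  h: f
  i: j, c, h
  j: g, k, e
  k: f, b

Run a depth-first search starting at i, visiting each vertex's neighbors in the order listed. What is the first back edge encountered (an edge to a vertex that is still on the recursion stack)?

DFS from i (visiting each vertex's neighbors in the order listed); mark gray on enter, black on exit:
i gray
  j gray
    g gray
      e gray
      e black
      f gray
        c gray
        c black
      f black
      h gray
        h→f: f black — skip
      h black
      a gray
        a→i: i is gray → back edge
First back edge: a → i.

a->i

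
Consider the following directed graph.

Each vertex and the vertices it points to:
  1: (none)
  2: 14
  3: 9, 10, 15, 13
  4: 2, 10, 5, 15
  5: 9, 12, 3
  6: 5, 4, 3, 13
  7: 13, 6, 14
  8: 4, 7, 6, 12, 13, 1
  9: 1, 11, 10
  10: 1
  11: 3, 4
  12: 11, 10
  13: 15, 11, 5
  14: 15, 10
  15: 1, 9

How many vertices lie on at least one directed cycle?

A vertex is on a directed cycle iff it belongs to a strongly connected component of size ≥ 2 (or has a self-loop).
The vertices on cycles are {2, 3, 4, 5, 9, 11, 12, 13, 14, 15} — 10 in total.

10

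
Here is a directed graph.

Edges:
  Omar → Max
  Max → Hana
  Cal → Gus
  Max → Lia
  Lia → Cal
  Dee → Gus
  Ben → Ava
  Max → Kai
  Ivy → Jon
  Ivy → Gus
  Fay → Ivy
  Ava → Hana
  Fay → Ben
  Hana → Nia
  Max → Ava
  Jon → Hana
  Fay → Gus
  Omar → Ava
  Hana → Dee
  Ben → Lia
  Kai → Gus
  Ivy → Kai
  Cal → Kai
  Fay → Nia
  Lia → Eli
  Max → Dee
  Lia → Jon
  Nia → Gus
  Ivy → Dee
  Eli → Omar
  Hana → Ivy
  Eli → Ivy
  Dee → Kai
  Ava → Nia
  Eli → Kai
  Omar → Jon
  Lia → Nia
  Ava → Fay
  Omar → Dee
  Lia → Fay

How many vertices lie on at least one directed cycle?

10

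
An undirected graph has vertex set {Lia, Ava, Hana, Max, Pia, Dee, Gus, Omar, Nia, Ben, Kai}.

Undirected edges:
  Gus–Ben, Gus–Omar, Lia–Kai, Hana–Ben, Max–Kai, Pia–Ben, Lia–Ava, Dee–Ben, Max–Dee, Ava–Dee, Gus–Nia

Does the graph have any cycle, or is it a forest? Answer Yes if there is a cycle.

DFS, tracking each vertex's parent; an edge to a visited non-parent vertex closes a cycle.
Start from Ben:
visit Ben (parent –)
  visit Pia (parent Ben)
    Pia–Ben: parent, skip
  visit Gus (parent Ben)
    visit Nia (parent Gus)
      Nia–Gus: parent, skip
    visit Omar (parent Gus)
      Omar–Gus: parent, skip
    Gus–Ben: parent, skip
  visit Hana (parent Ben)
    Hana–Ben: parent, skip
  visit Dee (parent Ben)
    Dee–Ben: parent, skip
    visit Max (parent Dee)
      visit Kai (parent Max)
        Kai–Max: parent, skip
        visit Lia (parent Kai)
          Lia–Kai: parent, skip
          visit Ava (parent Lia)
            Ava–Lia: parent, skip
            Ava–Dee: Dee visited and ≠ parent → cycle
Cycle: Dee – Max – Kai – Lia – Ava – Dee.

Yes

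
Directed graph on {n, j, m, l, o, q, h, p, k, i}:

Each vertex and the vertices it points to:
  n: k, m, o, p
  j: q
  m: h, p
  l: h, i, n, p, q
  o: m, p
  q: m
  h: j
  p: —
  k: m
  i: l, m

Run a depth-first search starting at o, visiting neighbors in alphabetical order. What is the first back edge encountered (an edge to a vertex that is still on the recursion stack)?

q->m

DFS from o (visiting neighbors in alphabetical order); mark gray on enter, black on exit:
o gray
  m gray
    h gray
      j gray
        q gray
          q→m: m is gray → back edge
First back edge: q → m.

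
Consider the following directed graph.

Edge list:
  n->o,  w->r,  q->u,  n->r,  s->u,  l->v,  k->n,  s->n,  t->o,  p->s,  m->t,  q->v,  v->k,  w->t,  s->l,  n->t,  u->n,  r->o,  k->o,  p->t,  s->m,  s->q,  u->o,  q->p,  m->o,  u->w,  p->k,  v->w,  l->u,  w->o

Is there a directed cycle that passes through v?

No

v lies on a cycle iff there is a path from v back to itself.
Exploring from v, it never reaches itself; equivalently, its strongly connected component is a singleton.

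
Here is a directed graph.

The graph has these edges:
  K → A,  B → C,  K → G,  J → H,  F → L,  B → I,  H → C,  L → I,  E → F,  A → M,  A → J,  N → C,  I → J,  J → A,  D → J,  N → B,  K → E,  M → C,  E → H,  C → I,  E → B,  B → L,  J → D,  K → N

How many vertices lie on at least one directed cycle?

7

A vertex is on a directed cycle iff it belongs to a strongly connected component of size ≥ 2 (or has a self-loop).
The vertices on cycles are {A, C, D, H, I, J, M} — 7 in total.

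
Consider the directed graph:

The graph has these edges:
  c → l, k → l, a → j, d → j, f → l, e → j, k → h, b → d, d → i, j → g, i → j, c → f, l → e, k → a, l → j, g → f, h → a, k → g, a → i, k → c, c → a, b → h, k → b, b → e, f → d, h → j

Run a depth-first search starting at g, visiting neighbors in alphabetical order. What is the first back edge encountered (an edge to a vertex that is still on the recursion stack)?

DFS from g (visiting neighbors in alphabetical order); mark gray on enter, black on exit:
g gray
  f gray
    d gray
      i gray
        j gray
          j→g: g is gray → back edge
First back edge: j → g.

j→g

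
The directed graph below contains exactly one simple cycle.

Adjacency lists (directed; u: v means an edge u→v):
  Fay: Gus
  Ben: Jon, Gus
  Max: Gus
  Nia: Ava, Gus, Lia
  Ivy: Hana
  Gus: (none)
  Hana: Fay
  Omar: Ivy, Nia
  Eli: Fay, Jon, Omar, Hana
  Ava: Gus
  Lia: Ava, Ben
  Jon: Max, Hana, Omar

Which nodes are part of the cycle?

Ben, Jon, Lia, Nia, Omar

DFS with gray/black marking from Jon:
Jon gray
  Max gray
    Gus gray
    Gus black
  Max black
  Hana gray
    Fay gray
      Fay→Gus: Gus black — skip
    Fay black
  Hana black
  Omar gray
    Ivy gray
      Ivy→Hana: Hana black — skip
    Ivy black
    Nia gray
      Ava gray
        Ava→Gus: Gus black — skip
      Ava black
      Nia→Gus: Gus black — skip
      Lia gray
        Lia→Ava: Ava black — skip
        Ben gray
          Ben→Jon: Jon is gray → back edge
Back edge closes the cycle Jon → Omar → Nia → Lia → Ben → Jon; its vertices are {Ben, Jon, Lia, Nia, Omar}.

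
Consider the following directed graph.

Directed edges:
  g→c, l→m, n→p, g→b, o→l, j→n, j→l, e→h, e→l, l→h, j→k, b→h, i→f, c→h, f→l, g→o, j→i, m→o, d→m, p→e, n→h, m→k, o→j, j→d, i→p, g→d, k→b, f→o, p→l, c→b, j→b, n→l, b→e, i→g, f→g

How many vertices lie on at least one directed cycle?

14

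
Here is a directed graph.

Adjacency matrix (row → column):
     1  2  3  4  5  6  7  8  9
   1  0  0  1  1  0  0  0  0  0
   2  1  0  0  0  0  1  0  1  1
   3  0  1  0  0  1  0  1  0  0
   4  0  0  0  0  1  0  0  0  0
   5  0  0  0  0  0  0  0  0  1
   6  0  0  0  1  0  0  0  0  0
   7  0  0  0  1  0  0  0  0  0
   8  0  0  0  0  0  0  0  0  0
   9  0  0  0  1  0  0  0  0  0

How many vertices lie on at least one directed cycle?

6

A vertex is on a directed cycle iff it belongs to a strongly connected component of size ≥ 2 (or has a self-loop).
The vertices on cycles are {1, 2, 3, 4, 5, 9} — 6 in total.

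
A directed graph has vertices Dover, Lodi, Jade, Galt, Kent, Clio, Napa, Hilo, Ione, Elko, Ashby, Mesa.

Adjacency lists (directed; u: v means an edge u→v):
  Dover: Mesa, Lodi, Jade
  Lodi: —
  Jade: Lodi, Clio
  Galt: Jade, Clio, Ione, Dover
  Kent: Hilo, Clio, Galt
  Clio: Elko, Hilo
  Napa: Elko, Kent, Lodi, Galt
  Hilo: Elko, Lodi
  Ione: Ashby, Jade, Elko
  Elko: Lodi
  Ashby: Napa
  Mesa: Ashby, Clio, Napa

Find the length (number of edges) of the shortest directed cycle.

4

For each vertex v, BFS finds the shortest path from v back to v.
The shortest such closed walk is Galt → Dover → Mesa → Napa → Galt, length 4.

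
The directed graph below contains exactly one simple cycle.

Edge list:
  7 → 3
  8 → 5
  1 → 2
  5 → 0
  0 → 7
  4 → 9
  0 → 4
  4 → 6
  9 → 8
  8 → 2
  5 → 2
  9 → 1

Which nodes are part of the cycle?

0, 4, 5, 8, 9

DFS with gray/black marking from 0:
0 gray
  7 gray
    3 gray
    3 black
  7 black
  4 gray
    6 gray
    6 black
    9 gray
      1 gray
        2 gray
        2 black
      1 black
      8 gray
        5 gray
          5→2: 2 black — skip
          5→0: 0 is gray → back edge
Back edge closes the cycle 0 → 4 → 9 → 8 → 5 → 0; its vertices are {0, 4, 5, 8, 9}.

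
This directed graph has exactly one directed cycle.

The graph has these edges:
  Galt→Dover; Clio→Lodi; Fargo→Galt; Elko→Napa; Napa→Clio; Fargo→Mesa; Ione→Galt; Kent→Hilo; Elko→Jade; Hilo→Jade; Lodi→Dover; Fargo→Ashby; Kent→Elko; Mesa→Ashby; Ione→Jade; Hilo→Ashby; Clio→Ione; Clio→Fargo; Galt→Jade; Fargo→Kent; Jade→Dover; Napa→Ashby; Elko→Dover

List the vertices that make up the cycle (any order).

Clio, Elko, Kent, Napa, Fargo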